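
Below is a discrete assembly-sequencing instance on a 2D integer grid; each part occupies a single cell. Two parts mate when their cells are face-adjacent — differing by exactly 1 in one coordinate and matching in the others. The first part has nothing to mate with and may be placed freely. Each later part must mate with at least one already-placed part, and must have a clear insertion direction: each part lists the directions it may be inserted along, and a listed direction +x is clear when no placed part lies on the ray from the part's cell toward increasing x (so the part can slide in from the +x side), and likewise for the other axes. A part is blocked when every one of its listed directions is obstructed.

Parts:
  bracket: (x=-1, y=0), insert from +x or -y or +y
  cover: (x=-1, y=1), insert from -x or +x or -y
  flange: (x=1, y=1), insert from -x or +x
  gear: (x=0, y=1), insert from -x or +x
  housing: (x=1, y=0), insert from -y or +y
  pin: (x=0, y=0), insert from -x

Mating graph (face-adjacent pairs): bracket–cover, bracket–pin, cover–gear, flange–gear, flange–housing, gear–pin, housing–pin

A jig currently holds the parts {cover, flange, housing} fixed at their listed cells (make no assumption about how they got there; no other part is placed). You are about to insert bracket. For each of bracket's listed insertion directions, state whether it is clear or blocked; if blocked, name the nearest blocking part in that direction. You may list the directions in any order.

+x: blocked by housing; +y: blocked by cover; -y: clear

+x: nearest on ray is housing@(1, 0) ⇒ blocked
-y: ray from bracket(-1, 0) has no placed part ⇒ clear
+y: nearest on ray is cover@(-1, 1) ⇒ blocked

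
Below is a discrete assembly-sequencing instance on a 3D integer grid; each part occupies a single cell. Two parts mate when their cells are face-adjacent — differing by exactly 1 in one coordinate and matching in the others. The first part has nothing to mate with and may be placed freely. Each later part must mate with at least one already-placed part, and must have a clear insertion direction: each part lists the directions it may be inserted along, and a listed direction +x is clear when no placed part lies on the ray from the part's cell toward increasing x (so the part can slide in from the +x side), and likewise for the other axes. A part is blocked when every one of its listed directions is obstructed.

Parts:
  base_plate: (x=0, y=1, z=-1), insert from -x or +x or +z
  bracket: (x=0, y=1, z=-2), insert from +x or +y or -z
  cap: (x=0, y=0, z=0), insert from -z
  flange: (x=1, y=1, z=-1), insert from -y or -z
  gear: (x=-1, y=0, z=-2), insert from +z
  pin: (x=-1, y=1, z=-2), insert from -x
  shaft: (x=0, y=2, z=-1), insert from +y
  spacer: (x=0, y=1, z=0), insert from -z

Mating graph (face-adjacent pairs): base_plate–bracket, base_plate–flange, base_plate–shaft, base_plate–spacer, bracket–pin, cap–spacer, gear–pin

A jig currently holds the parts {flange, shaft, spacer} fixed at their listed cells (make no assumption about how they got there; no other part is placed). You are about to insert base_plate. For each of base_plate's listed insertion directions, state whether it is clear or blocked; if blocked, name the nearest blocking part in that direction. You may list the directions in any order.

+x: blocked by flange; +z: blocked by spacer; -x: clear

-x: ray from base_plate(0, 1, -1) has no placed part ⇒ clear
+x: nearest on ray is flange@(1, 1, -1) ⇒ blocked
+z: nearest on ray is spacer@(0, 1, 0) ⇒ blocked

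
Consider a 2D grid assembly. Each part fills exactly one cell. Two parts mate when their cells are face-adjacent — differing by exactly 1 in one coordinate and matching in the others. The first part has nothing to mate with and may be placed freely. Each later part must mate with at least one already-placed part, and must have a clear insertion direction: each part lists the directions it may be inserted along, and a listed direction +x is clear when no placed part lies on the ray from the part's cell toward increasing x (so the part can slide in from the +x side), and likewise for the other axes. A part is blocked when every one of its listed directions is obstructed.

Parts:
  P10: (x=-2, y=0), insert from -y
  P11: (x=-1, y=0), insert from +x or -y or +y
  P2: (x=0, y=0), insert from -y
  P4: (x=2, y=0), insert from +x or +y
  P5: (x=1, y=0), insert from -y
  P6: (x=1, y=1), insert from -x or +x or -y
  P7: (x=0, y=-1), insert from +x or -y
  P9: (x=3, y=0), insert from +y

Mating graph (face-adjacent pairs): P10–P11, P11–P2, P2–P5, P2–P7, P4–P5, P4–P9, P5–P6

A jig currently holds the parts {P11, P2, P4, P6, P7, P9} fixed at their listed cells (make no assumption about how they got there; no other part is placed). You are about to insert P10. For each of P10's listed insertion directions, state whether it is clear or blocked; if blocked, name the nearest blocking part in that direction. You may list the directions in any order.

-y: clear

-y: ray from P10(-2, 0) has no placed part ⇒ clear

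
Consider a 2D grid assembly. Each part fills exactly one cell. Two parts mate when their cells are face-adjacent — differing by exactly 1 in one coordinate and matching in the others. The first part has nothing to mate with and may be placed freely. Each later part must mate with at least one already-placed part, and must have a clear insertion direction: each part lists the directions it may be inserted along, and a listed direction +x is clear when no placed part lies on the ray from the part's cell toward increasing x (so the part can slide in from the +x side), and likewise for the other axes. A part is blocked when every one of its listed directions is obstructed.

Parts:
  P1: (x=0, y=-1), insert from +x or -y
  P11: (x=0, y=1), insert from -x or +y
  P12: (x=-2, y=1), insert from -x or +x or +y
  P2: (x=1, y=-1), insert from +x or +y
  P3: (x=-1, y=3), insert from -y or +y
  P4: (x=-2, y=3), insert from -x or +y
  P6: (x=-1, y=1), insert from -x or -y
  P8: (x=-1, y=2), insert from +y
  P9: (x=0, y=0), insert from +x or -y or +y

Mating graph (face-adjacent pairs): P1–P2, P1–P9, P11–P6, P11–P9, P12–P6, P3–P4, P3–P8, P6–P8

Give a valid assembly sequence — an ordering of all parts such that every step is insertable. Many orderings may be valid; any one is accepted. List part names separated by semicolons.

P11; P6; P12; P8; P3; P9; P1; P2; P4

1. P11@(0, 1) [-x clear] — {P11}
2. P6@(-1, 1) [-x clear] — {P11, P6}
3. P12@(-2, 1) [-x clear] — {P11, P12, P6}
4. P8@(-1, 2) [+y clear] — {P11, P12, P6, P8}
5. P3@(-1, 3) [+y clear] — {P11, P12, P3, P6, P8}
6. P9@(0, 0) [+x clear] — {P11, P12, P3, P6, P8, P9}
7. P1@(0, -1) [+x clear] — {P1, P11, P12, P3, P6, P8, P9}
8. P2@(1, -1) [+x clear] — {P1, P11, P12, P2, P3, P6, P8, P9}
9. P4@(-2, 3) [-x clear] — {P1, P11, P12, P2, P3, P4, P6, P8, P9}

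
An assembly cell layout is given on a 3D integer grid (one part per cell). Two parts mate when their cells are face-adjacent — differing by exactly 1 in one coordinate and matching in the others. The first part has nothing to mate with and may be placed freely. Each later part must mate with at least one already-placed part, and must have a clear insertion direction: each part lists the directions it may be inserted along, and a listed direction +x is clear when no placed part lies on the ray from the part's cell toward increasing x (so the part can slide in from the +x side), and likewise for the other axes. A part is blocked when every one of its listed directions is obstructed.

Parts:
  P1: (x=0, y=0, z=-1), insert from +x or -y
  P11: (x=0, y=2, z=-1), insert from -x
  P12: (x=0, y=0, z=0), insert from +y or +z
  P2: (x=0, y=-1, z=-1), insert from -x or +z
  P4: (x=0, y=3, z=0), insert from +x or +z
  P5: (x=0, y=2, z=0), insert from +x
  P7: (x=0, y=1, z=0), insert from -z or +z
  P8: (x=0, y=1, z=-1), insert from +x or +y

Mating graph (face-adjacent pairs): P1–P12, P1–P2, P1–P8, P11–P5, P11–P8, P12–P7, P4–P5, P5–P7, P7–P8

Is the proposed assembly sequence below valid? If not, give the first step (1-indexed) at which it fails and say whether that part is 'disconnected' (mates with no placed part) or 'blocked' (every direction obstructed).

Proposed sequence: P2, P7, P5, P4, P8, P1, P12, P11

1. P2@(0, -1, -1) [-x clear] — {P2}
2. P7@(0, 1, 0) — no placed neighbour ⇒ disconnected

Invalid at step 2 (disconnected)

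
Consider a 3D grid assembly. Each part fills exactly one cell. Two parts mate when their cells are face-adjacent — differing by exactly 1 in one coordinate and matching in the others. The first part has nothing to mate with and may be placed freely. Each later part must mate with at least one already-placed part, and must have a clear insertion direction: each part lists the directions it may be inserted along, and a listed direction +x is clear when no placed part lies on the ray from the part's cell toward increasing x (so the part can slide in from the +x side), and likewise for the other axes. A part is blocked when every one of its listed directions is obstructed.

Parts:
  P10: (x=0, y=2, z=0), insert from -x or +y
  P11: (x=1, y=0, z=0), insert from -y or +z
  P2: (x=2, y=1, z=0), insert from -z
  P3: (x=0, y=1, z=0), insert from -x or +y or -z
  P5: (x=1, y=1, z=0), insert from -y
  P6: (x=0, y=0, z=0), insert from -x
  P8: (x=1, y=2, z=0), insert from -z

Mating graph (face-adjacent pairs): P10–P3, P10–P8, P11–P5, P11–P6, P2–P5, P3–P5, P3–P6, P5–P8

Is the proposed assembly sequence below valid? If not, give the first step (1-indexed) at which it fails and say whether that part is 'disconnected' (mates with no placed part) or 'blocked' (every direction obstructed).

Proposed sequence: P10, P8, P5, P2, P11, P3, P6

Valid

1. P10@(0, 2, 0) [-x clear] — {P10}
2. P8@(1, 2, 0) [-z clear] — {P10, P8}
3. P5@(1, 1, 0) [-y clear] — {P10, P5, P8}
4. P2@(2, 1, 0) [-z clear] — {P10, P2, P5, P8}
5. P11@(1, 0, 0) [-y clear] — {P10, P11, P2, P5, P8}
6. P3@(0, 1, 0) [-x clear] — {P10, P11, P2, P3, P5, P8}
7. P6@(0, 0, 0) [-x clear] — {P10, P11, P2, P3, P5, P6, P8}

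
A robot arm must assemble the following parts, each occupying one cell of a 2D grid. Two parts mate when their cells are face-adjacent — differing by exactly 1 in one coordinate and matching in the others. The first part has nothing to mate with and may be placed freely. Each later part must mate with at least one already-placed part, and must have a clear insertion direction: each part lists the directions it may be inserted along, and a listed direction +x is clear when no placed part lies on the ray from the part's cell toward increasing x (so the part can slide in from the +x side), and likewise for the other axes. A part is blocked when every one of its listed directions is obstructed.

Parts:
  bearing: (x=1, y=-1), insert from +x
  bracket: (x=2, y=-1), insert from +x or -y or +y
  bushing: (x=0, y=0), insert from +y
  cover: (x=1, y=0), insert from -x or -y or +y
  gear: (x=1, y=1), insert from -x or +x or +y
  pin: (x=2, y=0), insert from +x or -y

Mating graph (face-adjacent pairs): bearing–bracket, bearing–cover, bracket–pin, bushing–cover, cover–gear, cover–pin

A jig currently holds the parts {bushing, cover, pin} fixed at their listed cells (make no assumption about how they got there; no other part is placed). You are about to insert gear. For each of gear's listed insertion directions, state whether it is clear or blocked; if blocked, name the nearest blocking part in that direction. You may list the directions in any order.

+x: clear; +y: clear; -x: clear

-x: ray from gear(1, 1) has no placed part ⇒ clear
+x: ray from gear(1, 1) has no placed part ⇒ clear
+y: ray from gear(1, 1) has no placed part ⇒ clear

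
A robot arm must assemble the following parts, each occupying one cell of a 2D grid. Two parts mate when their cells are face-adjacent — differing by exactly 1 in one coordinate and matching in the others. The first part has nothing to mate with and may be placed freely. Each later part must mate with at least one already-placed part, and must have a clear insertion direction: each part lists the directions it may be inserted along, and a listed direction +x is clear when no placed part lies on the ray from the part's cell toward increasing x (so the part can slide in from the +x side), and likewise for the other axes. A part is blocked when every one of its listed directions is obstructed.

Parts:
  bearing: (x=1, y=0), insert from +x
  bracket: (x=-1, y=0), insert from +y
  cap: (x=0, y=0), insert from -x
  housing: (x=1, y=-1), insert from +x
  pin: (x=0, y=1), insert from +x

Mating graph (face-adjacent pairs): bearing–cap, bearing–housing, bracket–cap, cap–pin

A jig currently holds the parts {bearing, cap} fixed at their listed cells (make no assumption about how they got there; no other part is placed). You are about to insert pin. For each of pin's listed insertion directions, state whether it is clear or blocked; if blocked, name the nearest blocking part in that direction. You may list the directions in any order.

+x: clear

+x: ray from pin(0, 1) has no placed part ⇒ clear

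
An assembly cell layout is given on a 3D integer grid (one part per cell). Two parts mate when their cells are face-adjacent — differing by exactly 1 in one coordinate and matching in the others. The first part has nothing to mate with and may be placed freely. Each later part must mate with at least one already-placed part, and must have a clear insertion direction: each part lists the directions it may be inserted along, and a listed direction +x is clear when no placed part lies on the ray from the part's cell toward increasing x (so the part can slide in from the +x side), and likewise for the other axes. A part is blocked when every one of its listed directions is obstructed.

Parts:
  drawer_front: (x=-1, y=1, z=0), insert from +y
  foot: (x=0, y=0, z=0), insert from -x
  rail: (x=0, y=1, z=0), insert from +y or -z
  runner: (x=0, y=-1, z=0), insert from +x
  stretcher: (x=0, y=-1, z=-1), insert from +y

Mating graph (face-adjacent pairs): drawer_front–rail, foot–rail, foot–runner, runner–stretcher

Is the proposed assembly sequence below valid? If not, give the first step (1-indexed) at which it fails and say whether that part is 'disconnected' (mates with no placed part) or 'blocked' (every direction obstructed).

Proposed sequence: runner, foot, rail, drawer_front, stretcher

Valid

1. runner@(0, -1, 0) [+x clear] — {runner}
2. foot@(0, 0, 0) [-x clear] — {foot, runner}
3. rail@(0, 1, 0) [+y clear] — {foot, rail, runner}
4. drawer_front@(-1, 1, 0) [+y clear] — {drawer_front, foot, rail, runner}
5. stretcher@(0, -1, -1) [+y clear] — {drawer_front, foot, rail, runner, stretcher}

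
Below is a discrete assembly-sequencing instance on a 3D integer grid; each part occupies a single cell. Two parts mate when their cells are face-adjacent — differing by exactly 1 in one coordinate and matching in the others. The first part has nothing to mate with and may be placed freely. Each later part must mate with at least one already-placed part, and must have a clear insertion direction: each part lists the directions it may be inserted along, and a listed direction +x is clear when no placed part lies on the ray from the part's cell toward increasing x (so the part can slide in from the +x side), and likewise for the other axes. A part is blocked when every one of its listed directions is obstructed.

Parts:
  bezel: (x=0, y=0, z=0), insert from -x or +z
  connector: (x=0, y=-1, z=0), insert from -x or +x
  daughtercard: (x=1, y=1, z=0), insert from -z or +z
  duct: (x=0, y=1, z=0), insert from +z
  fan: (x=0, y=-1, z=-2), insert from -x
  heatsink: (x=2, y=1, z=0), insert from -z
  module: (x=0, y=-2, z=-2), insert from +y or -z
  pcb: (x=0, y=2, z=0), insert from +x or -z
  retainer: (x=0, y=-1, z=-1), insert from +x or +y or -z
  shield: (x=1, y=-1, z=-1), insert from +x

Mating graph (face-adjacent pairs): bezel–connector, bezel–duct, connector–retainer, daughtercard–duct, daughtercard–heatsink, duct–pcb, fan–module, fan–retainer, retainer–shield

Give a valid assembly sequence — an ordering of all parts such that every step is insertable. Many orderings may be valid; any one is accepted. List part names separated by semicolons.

fan; retainer; shield; module; connector; bezel; duct; daughtercard; heatsink; pcb

1. fan@(0, -1, -2) [-x clear] — {fan}
2. retainer@(0, -1, -1) [+x clear] — {fan, retainer}
3. shield@(1, -1, -1) [+x clear] — {fan, retainer, shield}
4. module@(0, -2, -2) [-z clear] — {fan, module, retainer, shield}
5. connector@(0, -1, 0) [-x clear] — {connector, fan, module, retainer, shield}
6. bezel@(0, 0, 0) [-x clear] — {bezel, connector, fan, module, retainer, shield}
7. duct@(0, 1, 0) [+z clear] — {bezel, connector, duct, fan, module, retainer, shield}
8. daughtercard@(1, 1, 0) [-z clear] — {bezel, connector, daughtercard, duct, fan, module, retainer, shield}
9. heatsink@(2, 1, 0) [-z clear] — {bezel, connector, daughtercard, duct, fan, heatsink, module, retainer, shield}
10. pcb@(0, 2, 0) [+x clear] — {bezel, connector, daughtercard, duct, fan, heatsink, module, pcb, retainer, shield}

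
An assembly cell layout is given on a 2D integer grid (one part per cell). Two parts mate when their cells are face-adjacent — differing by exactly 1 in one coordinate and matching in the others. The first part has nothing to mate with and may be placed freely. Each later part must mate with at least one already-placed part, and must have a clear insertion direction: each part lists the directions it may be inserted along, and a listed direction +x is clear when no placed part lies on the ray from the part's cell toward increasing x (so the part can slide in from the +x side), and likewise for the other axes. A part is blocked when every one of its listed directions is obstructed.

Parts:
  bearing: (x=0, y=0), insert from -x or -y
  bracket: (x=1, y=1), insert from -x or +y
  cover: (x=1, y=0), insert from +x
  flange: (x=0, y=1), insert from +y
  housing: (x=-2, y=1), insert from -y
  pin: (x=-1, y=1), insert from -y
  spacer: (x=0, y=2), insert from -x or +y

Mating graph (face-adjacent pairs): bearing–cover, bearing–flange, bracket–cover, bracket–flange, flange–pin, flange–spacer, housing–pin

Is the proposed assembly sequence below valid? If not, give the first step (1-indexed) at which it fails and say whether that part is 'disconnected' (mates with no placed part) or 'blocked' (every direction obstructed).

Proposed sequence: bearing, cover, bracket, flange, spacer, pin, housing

Valid

1. bearing@(0, 0) [-x clear] — {bearing}
2. cover@(1, 0) [+x clear] — {bearing, cover}
3. bracket@(1, 1) [-x clear] — {bearing, bracket, cover}
4. flange@(0, 1) [+y clear] — {bearing, bracket, cover, flange}
5. spacer@(0, 2) [-x clear] — {bearing, bracket, cover, flange, spacer}
6. pin@(-1, 1) [-y clear] — {bearing, bracket, cover, flange, pin, spacer}
7. housing@(-2, 1) [-y clear] — {bearing, bracket, cover, flange, housing, pin, spacer}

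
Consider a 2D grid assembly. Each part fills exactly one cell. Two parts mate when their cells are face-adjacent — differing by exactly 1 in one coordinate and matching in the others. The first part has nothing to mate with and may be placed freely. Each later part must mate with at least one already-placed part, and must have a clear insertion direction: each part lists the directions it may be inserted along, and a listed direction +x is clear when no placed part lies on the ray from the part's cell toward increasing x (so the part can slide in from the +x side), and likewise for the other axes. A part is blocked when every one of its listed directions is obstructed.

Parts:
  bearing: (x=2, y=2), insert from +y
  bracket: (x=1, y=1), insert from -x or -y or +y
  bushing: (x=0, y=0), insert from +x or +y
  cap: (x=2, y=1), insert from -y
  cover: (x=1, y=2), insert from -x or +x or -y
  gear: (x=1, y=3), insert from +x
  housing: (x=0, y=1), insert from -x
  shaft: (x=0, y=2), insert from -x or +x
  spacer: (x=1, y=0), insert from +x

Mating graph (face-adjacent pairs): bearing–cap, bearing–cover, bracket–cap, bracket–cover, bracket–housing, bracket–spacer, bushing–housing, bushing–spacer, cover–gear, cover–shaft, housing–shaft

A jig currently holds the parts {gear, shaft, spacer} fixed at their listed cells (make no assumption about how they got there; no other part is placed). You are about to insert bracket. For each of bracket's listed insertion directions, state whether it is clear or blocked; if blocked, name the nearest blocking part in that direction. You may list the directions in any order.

-x: ray from bracket(1, 1) has no placed part ⇒ clear
-y: nearest on ray is spacer@(1, 0) ⇒ blocked
+y: nearest on ray is gear@(1, 3) ⇒ blocked

+y: blocked by gear; -x: clear; -y: blocked by spacer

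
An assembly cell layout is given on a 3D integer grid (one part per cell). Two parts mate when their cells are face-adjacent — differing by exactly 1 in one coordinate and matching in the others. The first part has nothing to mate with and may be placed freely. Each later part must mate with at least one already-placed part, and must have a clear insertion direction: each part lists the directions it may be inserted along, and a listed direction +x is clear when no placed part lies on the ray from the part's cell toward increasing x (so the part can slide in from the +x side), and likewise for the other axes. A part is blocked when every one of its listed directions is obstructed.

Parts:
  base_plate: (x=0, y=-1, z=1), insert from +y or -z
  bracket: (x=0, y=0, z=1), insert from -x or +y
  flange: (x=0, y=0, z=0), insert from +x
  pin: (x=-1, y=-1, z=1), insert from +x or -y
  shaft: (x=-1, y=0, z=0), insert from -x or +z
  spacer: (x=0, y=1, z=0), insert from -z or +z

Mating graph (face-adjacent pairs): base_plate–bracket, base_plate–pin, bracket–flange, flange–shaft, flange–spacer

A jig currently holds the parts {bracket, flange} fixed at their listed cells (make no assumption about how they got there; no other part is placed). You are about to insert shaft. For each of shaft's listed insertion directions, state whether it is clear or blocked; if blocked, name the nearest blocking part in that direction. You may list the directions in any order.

-x: ray from shaft(-1, 0, 0) has no placed part ⇒ clear
+z: ray from shaft(-1, 0, 0) has no placed part ⇒ clear

+z: clear; -x: clear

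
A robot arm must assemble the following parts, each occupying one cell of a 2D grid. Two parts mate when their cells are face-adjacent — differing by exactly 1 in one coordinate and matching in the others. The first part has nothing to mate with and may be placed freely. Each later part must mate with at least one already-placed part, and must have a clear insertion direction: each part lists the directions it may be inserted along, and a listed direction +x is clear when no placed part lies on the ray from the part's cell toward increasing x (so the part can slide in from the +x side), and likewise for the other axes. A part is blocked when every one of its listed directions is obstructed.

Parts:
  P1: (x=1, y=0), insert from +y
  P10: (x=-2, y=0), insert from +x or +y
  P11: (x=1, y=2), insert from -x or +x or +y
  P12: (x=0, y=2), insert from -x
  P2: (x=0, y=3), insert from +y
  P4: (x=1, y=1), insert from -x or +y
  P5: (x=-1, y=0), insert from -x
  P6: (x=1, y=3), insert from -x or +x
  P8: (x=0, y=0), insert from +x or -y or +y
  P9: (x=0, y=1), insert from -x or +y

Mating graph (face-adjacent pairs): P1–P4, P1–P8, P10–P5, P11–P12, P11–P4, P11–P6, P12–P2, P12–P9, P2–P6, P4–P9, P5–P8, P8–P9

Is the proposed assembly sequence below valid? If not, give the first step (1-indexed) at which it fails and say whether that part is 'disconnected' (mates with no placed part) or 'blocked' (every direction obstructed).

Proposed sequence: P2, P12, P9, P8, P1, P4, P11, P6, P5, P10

Valid

1. P2@(0, 3) [+y clear] — {P2}
2. P12@(0, 2) [-x clear] — {P12, P2}
3. P9@(0, 1) [-x clear] — {P12, P2, P9}
4. P8@(0, 0) [+x clear] — {P12, P2, P8, P9}
5. P1@(1, 0) [+y clear] — {P1, P12, P2, P8, P9}
6. P4@(1, 1) [+y clear] — {P1, P12, P2, P4, P8, P9}
7. P11@(1, 2) [+x clear] — {P1, P11, P12, P2, P4, P8, P9}
8. P6@(1, 3) [+x clear] — {P1, P11, P12, P2, P4, P6, P8, P9}
9. P5@(-1, 0) [-x clear] — {P1, P11, P12, P2, P4, P5, P6, P8, P9}
10. P10@(-2, 0) [+y clear] — {P1, P10, P11, P12, P2, P4, P5, P6, P8, P9}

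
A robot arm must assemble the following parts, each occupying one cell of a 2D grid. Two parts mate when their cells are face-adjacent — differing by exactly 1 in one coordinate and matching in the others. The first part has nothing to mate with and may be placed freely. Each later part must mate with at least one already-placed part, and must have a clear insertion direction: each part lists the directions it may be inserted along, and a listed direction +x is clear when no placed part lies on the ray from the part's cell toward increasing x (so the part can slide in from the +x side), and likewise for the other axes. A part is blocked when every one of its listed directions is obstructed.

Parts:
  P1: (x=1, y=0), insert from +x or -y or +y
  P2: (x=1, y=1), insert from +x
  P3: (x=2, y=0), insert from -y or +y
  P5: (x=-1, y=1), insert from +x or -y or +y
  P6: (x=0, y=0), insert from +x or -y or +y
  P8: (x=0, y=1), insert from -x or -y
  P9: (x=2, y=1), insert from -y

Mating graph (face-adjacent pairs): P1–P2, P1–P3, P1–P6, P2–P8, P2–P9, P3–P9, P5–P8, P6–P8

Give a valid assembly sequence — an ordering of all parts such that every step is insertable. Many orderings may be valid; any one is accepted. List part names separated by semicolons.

1. P5@(-1, 1) [+x clear] — {P5}
2. P8@(0, 1) [-y clear] — {P5, P8}
3. P6@(0, 0) [+x clear] — {P5, P6, P8}
4. P1@(1, 0) [+x clear] — {P1, P5, P6, P8}
5. P2@(1, 1) [+x clear] — {P1, P2, P5, P6, P8}
6. P9@(2, 1) [-y clear] — {P1, P2, P5, P6, P8, P9}
7. P3@(2, 0) [-y clear] — {P1, P2, P3, P5, P6, P8, P9}

P5; P8; P6; P1; P2; P9; P3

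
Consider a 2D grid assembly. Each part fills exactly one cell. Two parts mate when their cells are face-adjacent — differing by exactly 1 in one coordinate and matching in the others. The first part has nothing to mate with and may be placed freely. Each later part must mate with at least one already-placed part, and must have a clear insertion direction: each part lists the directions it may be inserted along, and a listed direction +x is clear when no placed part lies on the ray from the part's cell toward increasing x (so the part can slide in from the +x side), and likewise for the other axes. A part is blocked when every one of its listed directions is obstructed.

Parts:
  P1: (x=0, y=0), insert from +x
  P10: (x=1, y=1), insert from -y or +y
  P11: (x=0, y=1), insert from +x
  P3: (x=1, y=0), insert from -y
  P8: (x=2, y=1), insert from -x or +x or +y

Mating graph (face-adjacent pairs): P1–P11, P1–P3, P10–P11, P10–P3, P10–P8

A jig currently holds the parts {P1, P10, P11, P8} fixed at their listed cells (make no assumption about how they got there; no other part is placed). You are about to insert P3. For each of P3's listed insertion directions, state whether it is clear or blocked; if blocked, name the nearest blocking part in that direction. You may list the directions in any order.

-y: ray from P3(1, 0) has no placed part ⇒ clear

-y: clear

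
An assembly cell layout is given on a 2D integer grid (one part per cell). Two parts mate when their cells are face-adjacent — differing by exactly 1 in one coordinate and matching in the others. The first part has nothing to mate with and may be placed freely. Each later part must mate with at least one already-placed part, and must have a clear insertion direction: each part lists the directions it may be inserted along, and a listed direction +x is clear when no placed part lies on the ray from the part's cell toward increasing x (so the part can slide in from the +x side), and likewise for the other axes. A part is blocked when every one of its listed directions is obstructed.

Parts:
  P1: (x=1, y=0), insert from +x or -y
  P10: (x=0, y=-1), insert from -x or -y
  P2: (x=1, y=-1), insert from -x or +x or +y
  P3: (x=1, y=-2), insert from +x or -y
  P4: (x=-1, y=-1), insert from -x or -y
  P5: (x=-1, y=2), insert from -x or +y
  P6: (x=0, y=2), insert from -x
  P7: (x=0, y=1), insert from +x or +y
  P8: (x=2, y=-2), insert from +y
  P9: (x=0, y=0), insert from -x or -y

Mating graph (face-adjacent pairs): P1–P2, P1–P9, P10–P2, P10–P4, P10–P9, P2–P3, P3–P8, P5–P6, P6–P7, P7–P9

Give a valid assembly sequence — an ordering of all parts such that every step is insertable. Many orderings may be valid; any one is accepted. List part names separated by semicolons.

1. P1@(1, 0) [+x clear] — {P1}
2. P2@(1, -1) [-x clear] — {P1, P2}
3. P10@(0, -1) [-x clear] — {P1, P10, P2}
4. P9@(0, 0) [-x clear] — {P1, P10, P2, P9}
5. P7@(0, 1) [+x clear] — {P1, P10, P2, P7, P9}
6. P6@(0, 2) [-x clear] — {P1, P10, P2, P6, P7, P9}
7. P3@(1, -2) [+x clear] — {P1, P10, P2, P3, P6, P7, P9}
8. P8@(2, -2) [+y clear] — {P1, P10, P2, P3, P6, P7, P8, P9}
9. P4@(-1, -1) [-x clear] — {P1, P10, P2, P3, P4, P6, P7, P8, P9}
10. P5@(-1, 2) [-x clear] — {P1, P10, P2, P3, P4, P5, P6, P7, P8, P9}

P1; P2; P10; P9; P7; P6; P3; P8; P4; P5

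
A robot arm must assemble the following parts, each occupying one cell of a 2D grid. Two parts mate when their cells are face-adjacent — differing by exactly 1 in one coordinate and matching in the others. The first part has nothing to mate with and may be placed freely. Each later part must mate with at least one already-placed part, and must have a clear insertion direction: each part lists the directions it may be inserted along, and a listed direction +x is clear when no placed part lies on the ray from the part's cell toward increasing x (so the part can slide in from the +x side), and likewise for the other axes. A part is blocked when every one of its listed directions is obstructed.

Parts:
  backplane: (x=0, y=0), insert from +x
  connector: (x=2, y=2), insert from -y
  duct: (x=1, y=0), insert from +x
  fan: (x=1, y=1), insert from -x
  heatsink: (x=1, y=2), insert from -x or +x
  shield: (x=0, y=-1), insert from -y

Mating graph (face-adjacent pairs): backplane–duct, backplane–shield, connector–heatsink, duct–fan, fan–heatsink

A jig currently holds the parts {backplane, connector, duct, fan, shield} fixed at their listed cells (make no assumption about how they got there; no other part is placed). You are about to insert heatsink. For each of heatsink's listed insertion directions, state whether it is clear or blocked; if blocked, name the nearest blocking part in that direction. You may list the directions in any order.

-x: ray from heatsink(1, 2) has no placed part ⇒ clear
+x: nearest on ray is connector@(2, 2) ⇒ blocked

+x: blocked by connector; -x: clear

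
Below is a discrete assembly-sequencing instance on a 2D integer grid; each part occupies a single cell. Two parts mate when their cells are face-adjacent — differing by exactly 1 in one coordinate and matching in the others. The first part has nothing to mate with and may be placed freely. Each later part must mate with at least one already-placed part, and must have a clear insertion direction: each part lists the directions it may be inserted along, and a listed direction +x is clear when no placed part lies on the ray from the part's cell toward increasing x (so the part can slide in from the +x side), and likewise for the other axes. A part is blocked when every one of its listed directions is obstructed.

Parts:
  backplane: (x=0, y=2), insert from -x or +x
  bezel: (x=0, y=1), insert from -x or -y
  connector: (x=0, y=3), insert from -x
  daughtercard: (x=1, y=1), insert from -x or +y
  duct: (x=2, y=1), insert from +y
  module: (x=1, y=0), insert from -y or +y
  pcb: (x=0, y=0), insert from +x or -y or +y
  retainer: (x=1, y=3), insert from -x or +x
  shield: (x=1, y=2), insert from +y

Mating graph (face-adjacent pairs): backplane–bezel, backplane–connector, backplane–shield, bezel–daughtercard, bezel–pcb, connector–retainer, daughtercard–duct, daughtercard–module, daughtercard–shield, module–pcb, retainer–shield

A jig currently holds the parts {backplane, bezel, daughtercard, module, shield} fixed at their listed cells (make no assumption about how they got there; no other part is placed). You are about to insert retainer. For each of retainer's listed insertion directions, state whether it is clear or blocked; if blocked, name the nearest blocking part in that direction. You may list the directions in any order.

-x: ray from retainer(1, 3) has no placed part ⇒ clear
+x: ray from retainer(1, 3) has no placed part ⇒ clear

+x: clear; -x: clear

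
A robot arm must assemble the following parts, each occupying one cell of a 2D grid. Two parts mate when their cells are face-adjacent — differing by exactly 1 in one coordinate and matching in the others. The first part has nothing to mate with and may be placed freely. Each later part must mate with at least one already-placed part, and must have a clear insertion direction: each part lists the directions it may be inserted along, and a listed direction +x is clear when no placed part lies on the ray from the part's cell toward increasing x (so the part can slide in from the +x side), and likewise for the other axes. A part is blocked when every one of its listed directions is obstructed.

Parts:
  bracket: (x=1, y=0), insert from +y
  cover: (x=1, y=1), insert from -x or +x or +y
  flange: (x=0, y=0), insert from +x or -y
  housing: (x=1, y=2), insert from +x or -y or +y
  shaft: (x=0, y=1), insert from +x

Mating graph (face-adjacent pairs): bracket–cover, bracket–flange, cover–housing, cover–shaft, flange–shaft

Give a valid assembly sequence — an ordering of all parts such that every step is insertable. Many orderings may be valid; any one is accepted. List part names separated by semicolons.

bracket; flange; shaft; cover; housing

1. bracket@(1, 0) [+y clear] — {bracket}
2. flange@(0, 0) [-y clear] — {bracket, flange}
3. shaft@(0, 1) [+x clear] — {bracket, flange, shaft}
4. cover@(1, 1) [+x clear] — {bracket, cover, flange, shaft}
5. housing@(1, 2) [+x clear] — {bracket, cover, flange, housing, shaft}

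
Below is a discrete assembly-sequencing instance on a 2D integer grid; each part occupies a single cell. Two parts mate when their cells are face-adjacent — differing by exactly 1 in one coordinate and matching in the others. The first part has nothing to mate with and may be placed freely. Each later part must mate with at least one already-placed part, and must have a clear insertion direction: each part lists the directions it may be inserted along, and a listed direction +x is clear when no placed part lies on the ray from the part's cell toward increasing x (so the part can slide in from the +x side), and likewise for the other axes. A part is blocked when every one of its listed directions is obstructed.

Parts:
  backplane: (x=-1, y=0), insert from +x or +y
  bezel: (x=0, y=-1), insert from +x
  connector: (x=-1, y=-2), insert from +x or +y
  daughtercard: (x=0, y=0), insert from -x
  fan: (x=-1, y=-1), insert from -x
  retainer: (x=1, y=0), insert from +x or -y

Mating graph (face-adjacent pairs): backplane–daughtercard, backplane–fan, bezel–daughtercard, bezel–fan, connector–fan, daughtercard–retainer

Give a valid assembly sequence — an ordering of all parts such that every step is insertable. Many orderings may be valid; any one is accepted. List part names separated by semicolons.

daughtercard; retainer; bezel; backplane; fan; connector

1. daughtercard@(0, 0) [-x clear] — {daughtercard}
2. retainer@(1, 0) [+x clear] — {daughtercard, retainer}
3. bezel@(0, -1) [+x clear] — {bezel, daughtercard, retainer}
4. backplane@(-1, 0) [+y clear] — {backplane, bezel, daughtercard, retainer}
5. fan@(-1, -1) [-x clear] — {backplane, bezel, daughtercard, fan, retainer}
6. connector@(-1, -2) [+x clear] — {backplane, bezel, connector, daughtercard, fan, retainer}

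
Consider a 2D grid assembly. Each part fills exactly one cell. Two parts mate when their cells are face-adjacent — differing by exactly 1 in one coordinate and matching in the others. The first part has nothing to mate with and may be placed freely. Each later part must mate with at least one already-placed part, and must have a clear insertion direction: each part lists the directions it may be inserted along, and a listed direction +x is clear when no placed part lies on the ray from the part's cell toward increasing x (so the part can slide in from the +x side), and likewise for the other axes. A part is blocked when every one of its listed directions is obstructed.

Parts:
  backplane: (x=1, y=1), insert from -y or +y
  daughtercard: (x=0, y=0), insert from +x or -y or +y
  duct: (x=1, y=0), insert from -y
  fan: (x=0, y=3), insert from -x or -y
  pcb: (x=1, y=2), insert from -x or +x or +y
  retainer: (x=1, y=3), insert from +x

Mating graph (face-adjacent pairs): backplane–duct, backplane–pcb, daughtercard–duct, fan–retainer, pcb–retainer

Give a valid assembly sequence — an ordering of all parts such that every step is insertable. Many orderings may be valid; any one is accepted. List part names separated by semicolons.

daughtercard; duct; backplane; pcb; retainer; fan

1. daughtercard@(0, 0) [+x clear] — {daughtercard}
2. duct@(1, 0) [-y clear] — {daughtercard, duct}
3. backplane@(1, 1) [+y clear] — {backplane, daughtercard, duct}
4. pcb@(1, 2) [-x clear] — {backplane, daughtercard, duct, pcb}
5. retainer@(1, 3) [+x clear] — {backplane, daughtercard, duct, pcb, retainer}
6. fan@(0, 3) [-x clear] — {backplane, daughtercard, duct, fan, pcb, retainer}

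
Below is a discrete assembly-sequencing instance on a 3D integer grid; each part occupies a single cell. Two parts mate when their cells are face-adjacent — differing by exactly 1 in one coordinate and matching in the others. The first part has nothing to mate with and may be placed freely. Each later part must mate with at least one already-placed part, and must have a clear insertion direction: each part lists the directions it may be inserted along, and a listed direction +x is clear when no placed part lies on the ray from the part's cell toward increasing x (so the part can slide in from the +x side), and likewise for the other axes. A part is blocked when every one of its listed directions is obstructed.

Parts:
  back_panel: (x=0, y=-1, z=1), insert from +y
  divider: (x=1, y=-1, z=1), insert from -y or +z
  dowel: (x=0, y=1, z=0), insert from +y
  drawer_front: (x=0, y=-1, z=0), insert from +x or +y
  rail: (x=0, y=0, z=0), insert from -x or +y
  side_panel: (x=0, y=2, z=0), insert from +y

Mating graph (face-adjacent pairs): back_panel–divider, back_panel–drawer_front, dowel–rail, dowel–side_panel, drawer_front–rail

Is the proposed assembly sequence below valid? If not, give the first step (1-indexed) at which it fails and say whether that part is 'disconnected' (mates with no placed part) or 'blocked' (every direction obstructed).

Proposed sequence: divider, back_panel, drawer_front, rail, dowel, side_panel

Valid

1. divider@(1, -1, 1) [-y clear] — {divider}
2. back_panel@(0, -1, 1) [+y clear] — {back_panel, divider}
3. drawer_front@(0, -1, 0) [+x clear] — {back_panel, divider, drawer_front}
4. rail@(0, 0, 0) [-x clear] — {back_panel, divider, drawer_front, rail}
5. dowel@(0, 1, 0) [+y clear] — {back_panel, divider, dowel, drawer_front, rail}
6. side_panel@(0, 2, 0) [+y clear] — {back_panel, divider, dowel, drawer_front, rail, side_panel}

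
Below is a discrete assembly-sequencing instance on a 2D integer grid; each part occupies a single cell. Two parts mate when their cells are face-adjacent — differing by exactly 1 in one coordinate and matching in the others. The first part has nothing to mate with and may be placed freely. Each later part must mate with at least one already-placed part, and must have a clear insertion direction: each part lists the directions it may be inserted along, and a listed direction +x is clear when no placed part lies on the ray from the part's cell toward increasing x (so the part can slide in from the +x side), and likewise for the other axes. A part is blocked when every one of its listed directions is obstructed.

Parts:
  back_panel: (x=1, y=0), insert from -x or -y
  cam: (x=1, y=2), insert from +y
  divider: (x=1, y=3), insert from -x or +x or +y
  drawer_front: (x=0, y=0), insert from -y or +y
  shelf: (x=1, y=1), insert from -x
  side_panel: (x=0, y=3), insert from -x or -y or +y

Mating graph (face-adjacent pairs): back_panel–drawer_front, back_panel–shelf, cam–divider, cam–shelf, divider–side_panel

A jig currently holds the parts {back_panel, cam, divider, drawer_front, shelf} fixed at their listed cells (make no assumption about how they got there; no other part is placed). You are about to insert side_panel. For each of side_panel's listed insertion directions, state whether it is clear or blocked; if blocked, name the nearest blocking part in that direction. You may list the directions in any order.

-x: ray from side_panel(0, 3) has no placed part ⇒ clear
-y: nearest on ray is drawer_front@(0, 0) ⇒ blocked
+y: ray from side_panel(0, 3) has no placed part ⇒ clear

+y: clear; -x: clear; -y: blocked by drawer_front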